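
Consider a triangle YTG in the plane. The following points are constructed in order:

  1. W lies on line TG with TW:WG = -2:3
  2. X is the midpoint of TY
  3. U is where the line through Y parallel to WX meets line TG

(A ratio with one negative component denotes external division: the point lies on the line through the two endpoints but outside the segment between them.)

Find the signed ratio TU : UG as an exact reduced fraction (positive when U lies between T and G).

Choose coordinates Y = (0, 0), T = (1, 0), G = (0, 1).
1. W lies on line TG with TW:WG = -2:3 ⇒ W = (3, -2)
2. X is the midpoint of TY ⇒ X = (1/2, 0)
3. U is where the line through Y parallel to WX meets line TG ⇒ U = (5, -4)
U = T + t·(G−T) with t = -4, so TU:UG = t:(1−t) = -4:5

TU:UG = -4/5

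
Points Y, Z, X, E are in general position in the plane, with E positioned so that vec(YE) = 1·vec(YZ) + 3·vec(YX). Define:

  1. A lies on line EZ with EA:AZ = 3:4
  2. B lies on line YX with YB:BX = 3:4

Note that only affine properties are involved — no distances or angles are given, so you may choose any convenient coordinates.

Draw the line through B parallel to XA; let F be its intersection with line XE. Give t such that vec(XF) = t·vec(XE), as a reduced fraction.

t = -4/9

Set Y = (0, 0), Z = (1, 0), X = (0, 1), E = (1, 3); any affine frame gives the same invariant.
1. A lies on line EZ with EA:AZ = 3:4 ⇒ A = (1, 12/7)
2. B lies on line YX with YB:BX = 3:4 ⇒ B = (0, 3/7)
through B parallel to XA: direction (1, 5/7); meets XE at F = (-4/9, 1/9)
F = X + t·(E−X) with t = -4/9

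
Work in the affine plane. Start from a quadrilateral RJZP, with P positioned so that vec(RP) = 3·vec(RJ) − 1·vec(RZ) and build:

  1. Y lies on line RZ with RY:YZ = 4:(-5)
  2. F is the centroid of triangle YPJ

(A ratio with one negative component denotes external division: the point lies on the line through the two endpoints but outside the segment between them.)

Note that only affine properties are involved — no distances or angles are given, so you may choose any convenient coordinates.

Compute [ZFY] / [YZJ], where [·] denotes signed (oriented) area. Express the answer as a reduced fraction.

Work in coordinates with R = (0, 0), J = (1, 0), Z = (0, 1), P = (3, -1).
1. Y lies on line RZ with RY:YZ = 4:(-5) ⇒ Y = (0, -4)
2. F is the centroid of triangle YPJ ⇒ F = (4/3, -5/3)
2·[ZFY] = -20/3, 2·[YZJ] = -5
[ZFY]:[YZJ] = -20/3:-5 = 4/3

[ZFY]:[YZJ] = 4/3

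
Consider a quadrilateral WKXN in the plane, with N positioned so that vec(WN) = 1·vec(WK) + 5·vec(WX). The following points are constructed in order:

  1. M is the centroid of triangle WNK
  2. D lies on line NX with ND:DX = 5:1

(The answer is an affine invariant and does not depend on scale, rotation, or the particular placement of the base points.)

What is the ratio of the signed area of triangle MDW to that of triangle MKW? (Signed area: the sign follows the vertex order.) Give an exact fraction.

Set W = (0, 0), K = (1, 0), X = (0, 1), N = (1, 5); any affine frame gives the same invariant.
1. M is the centroid of triangle WNK ⇒ M = (2/3, 5/3)
2. D lies on line NX with ND:DX = 5:1 ⇒ D = (1/6, 5/3)
2·[MDW] = 5/6, 2·[MKW] = -5/3
[MDW]:[MKW] = 5/6:-5/3 = -1/2

[MDW]:[MKW] = -1/2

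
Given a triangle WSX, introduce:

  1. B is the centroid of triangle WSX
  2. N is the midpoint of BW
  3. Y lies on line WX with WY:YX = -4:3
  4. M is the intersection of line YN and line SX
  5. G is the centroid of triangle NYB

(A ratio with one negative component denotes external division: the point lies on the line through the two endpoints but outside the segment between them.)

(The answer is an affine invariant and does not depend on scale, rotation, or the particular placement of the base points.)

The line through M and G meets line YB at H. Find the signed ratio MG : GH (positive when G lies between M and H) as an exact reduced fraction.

Work in coordinates with W = (0, 0), S = (1, 0), X = (0, 1).
1. B is the centroid of triangle WSX ⇒ B = (1/3, 1/3)
2. N is the midpoint of BW ⇒ N = (1/6, 1/6)
3. Y lies on line WX with WY:YX = -4:3 ⇒ Y = (0, 4)
4. M is the intersection of line YN and line SX ⇒ M = (3/22, 19/22)
5. G is the centroid of triangle NYB ⇒ G = (1/6, 3/2)
line MG meets YB at H = (3/16, 31/16)
G = M + t·(H−M) with t = 16/27, so MG:GH = 16/27:11/27

MG:GH = 16/11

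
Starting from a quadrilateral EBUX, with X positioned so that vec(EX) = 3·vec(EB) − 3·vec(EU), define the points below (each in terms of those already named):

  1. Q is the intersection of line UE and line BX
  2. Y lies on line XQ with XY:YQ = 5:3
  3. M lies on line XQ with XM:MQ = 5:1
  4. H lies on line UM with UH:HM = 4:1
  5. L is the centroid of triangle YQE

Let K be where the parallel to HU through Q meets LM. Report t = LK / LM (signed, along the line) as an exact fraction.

t = 7/3

Set E = (0, 0), B = (1, 0), U = (0, 1), X = (3, -3); any affine frame gives the same invariant.
1. Q is the intersection of line UE and line BX ⇒ Q = (0, 3/2)
2. Y lies on line XQ with XY:YQ = 5:3 ⇒ Y = (9/8, -3/16)
3. M lies on line XQ with XM:MQ = 5:1 ⇒ M = (1/2, 3/4)
4. H lies on line UM with UH:HM = 4:1 ⇒ H = (2/5, 4/5)
5. L is the centroid of triangle YQE ⇒ L = (3/8, 7/16)
through Q parallel to HU: direction (-2/5, 1/5); meets LM at K = (2/3, 7/6)
K = L + t·(M−L) with t = 7/3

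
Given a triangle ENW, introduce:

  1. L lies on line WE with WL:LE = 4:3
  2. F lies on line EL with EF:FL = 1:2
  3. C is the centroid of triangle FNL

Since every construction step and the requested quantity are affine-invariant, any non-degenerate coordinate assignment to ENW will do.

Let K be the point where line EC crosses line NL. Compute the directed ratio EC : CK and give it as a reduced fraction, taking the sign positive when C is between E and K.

EC:CK = 7/2

Work in coordinates with E = (0, 0), N = (1, 0), W = (0, 1).
1. L lies on line WE with WL:LE = 4:3 ⇒ L = (0, 3/7)
2. F lies on line EL with EF:FL = 1:2 ⇒ F = (0, 1/7)
3. C is the centroid of triangle FNL ⇒ C = (1/3, 4/21)
line EC meets NL at K = (3/7, 12/49)
C = E + t·(K−E) with t = 7/9, so EC:CK = 7/9:2/9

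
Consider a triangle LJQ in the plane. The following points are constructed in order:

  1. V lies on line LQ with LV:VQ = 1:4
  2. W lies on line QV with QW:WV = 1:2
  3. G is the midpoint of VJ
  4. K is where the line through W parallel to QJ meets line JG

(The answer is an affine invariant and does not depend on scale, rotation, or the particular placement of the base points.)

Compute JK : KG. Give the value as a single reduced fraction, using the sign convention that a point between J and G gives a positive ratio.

Set L = (0, 0), J = (1, 0), Q = (0, 1); any affine frame gives the same invariant.
1. V lies on line LQ with LV:VQ = 1:4 ⇒ V = (0, 1/5)
2. W lies on line QV with QW:WV = 1:2 ⇒ W = (0, 11/15)
3. G is the midpoint of VJ ⇒ G = (1/2, 1/10)
4. K is where the line through W parallel to QJ meets line JG ⇒ K = (2/3, 1/15)
K = J + t·(G−J) with t = 2/3, so JK:KG = t:(1−t) = 2/3:1/3

JK:KG = 2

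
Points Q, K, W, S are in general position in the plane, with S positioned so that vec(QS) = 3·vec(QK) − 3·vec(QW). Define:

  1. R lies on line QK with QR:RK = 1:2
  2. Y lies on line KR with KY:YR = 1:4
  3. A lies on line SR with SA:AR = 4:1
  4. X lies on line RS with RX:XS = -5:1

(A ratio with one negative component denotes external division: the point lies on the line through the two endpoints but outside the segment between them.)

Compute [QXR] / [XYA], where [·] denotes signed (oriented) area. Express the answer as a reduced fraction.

[QXR]:[XYA] = 125/168

Set Q = (0, 0), K = (1, 0), W = (0, 1), S = (3, -3); any affine frame gives the same invariant.
1. R lies on line QK with QR:RK = 1:2 ⇒ R = (1/3, 0)
2. Y lies on line KR with KY:YR = 1:4 ⇒ Y = (13/15, 0)
3. A lies on line SR with SA:AR = 4:1 ⇒ A = (13/15, -3/5)
4. X lies on line RS with RX:XS = -5:1 ⇒ X = (11/3, -15/4)
2·[QXR] = 5/4, 2·[XYA] = 42/25
[QXR]:[XYA] = 5/4:42/25 = 125/168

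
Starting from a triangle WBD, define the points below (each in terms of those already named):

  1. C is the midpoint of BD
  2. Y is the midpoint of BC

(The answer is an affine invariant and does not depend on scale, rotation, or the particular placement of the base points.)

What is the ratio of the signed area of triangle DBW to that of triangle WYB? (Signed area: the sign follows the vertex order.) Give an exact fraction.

[DBW]:[WYB] = 4

Choose coordinates W = (0, 0), B = (1, 0), D = (0, 1).
1. C is the midpoint of BD ⇒ C = (1/2, 1/2)
2. Y is the midpoint of BC ⇒ Y = (3/4, 1/4)
2·[DBW] = -1, 2·[WYB] = -1/4
[DBW]:[WYB] = -1:-1/4 = 4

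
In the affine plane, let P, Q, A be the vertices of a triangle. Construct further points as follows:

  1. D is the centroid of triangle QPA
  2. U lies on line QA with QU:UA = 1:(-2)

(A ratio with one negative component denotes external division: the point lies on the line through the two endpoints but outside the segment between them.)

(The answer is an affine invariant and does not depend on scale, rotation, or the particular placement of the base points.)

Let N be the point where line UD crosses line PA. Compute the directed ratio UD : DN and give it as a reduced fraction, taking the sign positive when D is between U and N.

Work in coordinates with P = (0, 0), Q = (1, 0), A = (0, 1).
1. D is the centroid of triangle QPA ⇒ D = (1/3, 1/3)
2. U lies on line QA with QU:UA = 1:(-2) ⇒ U = (2, -1)
line UD meets PA at N = (0, 3/5)
D = U + t·(N−U) with t = 5/6, so UD:DN = 5/6:1/6

UD:DN = 5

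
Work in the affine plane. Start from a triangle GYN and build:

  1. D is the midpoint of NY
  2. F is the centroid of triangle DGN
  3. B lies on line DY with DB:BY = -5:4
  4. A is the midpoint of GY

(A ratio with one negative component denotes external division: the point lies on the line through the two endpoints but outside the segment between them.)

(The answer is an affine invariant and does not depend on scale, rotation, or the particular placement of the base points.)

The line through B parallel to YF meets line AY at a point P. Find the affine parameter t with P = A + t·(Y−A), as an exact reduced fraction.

Set G = (0, 0), Y = (1, 0), N = (0, 1); any affine frame gives the same invariant.
1. D is the midpoint of NY ⇒ D = (1/2, 1/2)
2. F is the centroid of triangle DGN ⇒ F = (1/6, 1/2)
3. B lies on line DY with DB:BY = -5:4 ⇒ B = (3, -2)
4. A is the midpoint of GY ⇒ A = (1/2, 0)
through B parallel to YF: direction (-5/6, 1/2); meets AY at P = (-1/3, 0)
P = A + t·(Y−A) with t = -5/3

t = -5/3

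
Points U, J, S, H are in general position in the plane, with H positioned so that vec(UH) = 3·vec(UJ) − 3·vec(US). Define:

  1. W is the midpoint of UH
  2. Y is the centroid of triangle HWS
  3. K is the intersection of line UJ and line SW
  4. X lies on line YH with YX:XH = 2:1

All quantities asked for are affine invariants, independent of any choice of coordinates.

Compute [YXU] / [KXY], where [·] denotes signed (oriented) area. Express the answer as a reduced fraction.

Set U = (0, 0), J = (1, 0), S = (0, 1), H = (3, -3); any affine frame gives the same invariant.
1. W is the midpoint of UH ⇒ W = (3/2, -3/2)
2. Y is the centroid of triangle HWS ⇒ Y = (3/2, -7/6)
3. K is the intersection of line UJ and line SW ⇒ K = (3/5, 0)
4. X lies on line YH with YX:XH = 2:1 ⇒ X = (5/2, -43/18)
2·[YXU] = -2/3, 2·[KXY] = -1/15
[YXU]:[KXY] = -2/3:-1/15 = 10

[YXU]:[KXY] = 10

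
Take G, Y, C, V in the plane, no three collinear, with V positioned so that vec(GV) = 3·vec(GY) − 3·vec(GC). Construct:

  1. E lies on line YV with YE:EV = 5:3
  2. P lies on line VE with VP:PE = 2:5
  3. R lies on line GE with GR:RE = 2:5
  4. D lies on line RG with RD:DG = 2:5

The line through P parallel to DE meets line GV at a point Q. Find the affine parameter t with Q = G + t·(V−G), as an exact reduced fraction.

Work in coordinates with G = (0, 0), Y = (1, 0), C = (0, 1), V = (3, -3).
1. E lies on line YV with YE:EV = 5:3 ⇒ E = (9/4, -15/8)
2. P lies on line VE with VP:PE = 2:5 ⇒ P = (39/14, -75/28)
3. R lies on line GE with GR:RE = 2:5 ⇒ R = (9/14, -15/28)
4. D lies on line RG with RD:DG = 2:5 ⇒ D = (45/98, -75/196)
through P parallel to DE: direction (351/196, -585/392); meets GV at Q = (15/7, -15/7)
Q = G + t·(V−G) with t = 5/7

t = 5/7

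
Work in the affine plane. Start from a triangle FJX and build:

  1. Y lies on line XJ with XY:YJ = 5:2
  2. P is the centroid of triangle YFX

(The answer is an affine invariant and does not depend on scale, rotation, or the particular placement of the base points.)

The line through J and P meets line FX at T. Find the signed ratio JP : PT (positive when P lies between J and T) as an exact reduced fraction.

Work in coordinates with F = (0, 0), J = (1, 0), X = (0, 1).
1. Y lies on line XJ with XY:YJ = 5:2 ⇒ Y = (5/7, 2/7)
2. P is the centroid of triangle YFX ⇒ P = (5/21, 3/7)
line JP meets FX at T = (0, 9/16)
P = J + t·(T−J) with t = 16/21, so JP:PT = 16/21:5/21

JP:PT = 16/5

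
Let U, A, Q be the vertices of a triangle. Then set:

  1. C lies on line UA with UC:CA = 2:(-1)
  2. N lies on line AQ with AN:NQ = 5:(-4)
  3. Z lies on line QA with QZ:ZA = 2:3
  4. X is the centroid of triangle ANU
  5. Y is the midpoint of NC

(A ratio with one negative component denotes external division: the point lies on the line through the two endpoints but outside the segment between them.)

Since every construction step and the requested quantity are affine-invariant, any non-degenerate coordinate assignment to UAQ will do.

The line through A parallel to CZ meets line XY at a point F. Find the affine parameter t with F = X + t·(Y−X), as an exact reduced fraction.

Work in coordinates with U = (0, 0), A = (1, 0), Q = (0, 1).
1. C lies on line UA with UC:CA = 2:(-1) ⇒ C = (2, 0)
2. N lies on line AQ with AN:NQ = 5:(-4) ⇒ N = (-4, 5)
3. Z lies on line QA with QZ:ZA = 2:3 ⇒ Z = (2/5, 3/5)
4. X is the centroid of triangle ANU ⇒ X = (-1, 5/3)
5. Y is the midpoint of NC ⇒ Y = (-1, 5/2)
through A parallel to CZ: direction (-8/5, 3/5); meets XY at F = (-1, 3/4)
F = X + t·(Y−X) with t = -11/10

t = -11/10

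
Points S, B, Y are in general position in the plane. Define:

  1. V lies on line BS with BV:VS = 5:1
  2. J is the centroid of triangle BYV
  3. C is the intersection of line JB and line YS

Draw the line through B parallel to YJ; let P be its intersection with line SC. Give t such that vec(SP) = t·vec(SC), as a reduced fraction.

Set S = (0, 0), B = (1, 0), Y = (0, 1); any affine frame gives the same invariant.
1. V lies on line BS with BV:VS = 5:1 ⇒ V = (1/6, 0)
2. J is the centroid of triangle BYV ⇒ J = (7/18, 1/3)
3. C is the intersection of line JB and line YS ⇒ C = (0, 6/11)
through B parallel to YJ: direction (7/18, -2/3); meets SC at P = (0, 12/7)
P = S + t·(C−S) with t = 22/7

t = 22/7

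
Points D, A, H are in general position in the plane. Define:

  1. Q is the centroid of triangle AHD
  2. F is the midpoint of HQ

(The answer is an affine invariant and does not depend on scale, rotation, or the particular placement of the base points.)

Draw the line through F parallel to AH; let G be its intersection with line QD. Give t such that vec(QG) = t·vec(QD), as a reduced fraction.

t = -1/4

Assign D = (0, 0), A = (1, 0), H = (0, 1) — the answer is frame-independent, so this choice is without loss of generality.
1. Q is the centroid of triangle AHD ⇒ Q = (1/3, 1/3)
2. F is the midpoint of HQ ⇒ F = (1/6, 2/3)
through F parallel to AH: direction (-1, 1); meets QD at G = (5/12, 5/12)
G = Q + t·(D−Q) with t = -1/4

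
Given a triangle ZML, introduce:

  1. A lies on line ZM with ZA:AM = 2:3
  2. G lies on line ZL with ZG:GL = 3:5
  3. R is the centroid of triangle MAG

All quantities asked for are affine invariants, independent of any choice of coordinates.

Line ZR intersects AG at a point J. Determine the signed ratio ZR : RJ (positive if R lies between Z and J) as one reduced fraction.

Choose coordinates Z = (0, 0), M = (1, 0), L = (0, 1).
1. A lies on line ZM with ZA:AM = 2:3 ⇒ A = (2/5, 0)
2. G lies on line ZL with ZG:GL = 3:5 ⇒ G = (0, 3/8)
3. R is the centroid of triangle MAG ⇒ R = (7/15, 1/8)
line ZR meets AG at J = (14/45, 1/12)
R = Z + t·(J−Z) with t = 3/2, so ZR:RJ = 3/2:-1/2

ZR:RJ = -3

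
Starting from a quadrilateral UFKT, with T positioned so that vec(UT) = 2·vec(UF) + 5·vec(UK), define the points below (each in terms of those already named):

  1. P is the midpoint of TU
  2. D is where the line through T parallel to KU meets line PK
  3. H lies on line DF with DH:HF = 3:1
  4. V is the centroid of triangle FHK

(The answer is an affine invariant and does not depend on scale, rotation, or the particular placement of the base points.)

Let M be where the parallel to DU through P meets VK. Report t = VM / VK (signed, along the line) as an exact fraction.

Choose coordinates U = (0, 0), F = (1, 0), K = (0, 1), T = (2, 5).
1. P is the midpoint of TU ⇒ P = (1, 5/2)
2. D is where the line through T parallel to KU meets line PK ⇒ D = (2, 4)
3. H lies on line DF with DH:HF = 3:1 ⇒ H = (5/4, 1)
4. V is the centroid of triangle FHK ⇒ V = (3/4, 2/3)
through P parallel to DU: direction (-2, -4); meets VK at M = (9/44, 10/11)
M = V + t·(K−V) with t = 8/11

t = 8/11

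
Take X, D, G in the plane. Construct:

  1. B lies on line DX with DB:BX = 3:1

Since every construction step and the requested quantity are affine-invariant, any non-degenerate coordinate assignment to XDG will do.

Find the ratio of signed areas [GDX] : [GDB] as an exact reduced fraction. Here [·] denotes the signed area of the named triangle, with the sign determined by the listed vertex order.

[GDX]:[GDB] = 4/3

Choose coordinates X = (0, 0), D = (1, 0), G = (0, 1).
1. B lies on line DX with DB:BX = 3:1 ⇒ B = (1/4, 0)
2·[GDX] = -1, 2·[GDB] = -3/4
[GDX]:[GDB] = -1:-3/4 = 4/3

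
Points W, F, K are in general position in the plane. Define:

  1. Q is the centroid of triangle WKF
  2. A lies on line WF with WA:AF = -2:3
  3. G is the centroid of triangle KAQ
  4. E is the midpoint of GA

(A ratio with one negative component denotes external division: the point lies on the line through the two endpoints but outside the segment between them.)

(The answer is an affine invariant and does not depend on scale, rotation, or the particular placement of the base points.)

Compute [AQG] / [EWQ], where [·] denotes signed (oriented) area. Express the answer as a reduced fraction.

Work in coordinates with W = (0, 0), F = (1, 0), K = (0, 1).
1. Q is the centroid of triangle WKF ⇒ Q = (1/3, 1/3)
2. A lies on line WF with WA:AF = -2:3 ⇒ A = (-2, 0)
3. G is the centroid of triangle KAQ ⇒ G = (-5/9, 4/9)
4. E is the midpoint of GA ⇒ E = (-23/18, 2/9)
2·[AQG] = 5/9, 2·[EWQ] = 1/2
[AQG]:[EWQ] = 5/9:1/2 = 10/9

[AQG]:[EWQ] = 10/9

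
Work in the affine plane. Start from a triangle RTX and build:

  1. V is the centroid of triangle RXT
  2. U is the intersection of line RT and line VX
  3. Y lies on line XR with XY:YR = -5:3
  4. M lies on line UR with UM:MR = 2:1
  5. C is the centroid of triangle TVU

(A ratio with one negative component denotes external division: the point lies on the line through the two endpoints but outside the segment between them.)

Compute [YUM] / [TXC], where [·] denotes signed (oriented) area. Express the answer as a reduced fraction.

[YUM]:[TXC] = 9/5

Set R = (0, 0), T = (1, 0), X = (0, 1); any affine frame gives the same invariant.
1. V is the centroid of triangle RXT ⇒ V = (1/3, 1/3)
2. U is the intersection of line RT and line VX ⇒ U = (1/2, 0)
3. Y lies on line XR with XY:YR = -5:3 ⇒ Y = (0, -3/2)
4. M lies on line UR with UM:MR = 2:1 ⇒ M = (1/6, 0)
5. C is the centroid of triangle TVU ⇒ C = (11/18, 1/9)
2·[YUM] = 1/2, 2·[TXC] = 5/18
[YUM]:[TXC] = 1/2:5/18 = 9/5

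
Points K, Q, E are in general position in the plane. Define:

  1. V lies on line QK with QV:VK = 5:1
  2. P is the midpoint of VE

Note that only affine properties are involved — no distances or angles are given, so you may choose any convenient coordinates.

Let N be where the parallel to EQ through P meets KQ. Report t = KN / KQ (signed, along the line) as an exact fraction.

t = 7/12

Work in coordinates with K = (0, 0), Q = (1, 0), E = (0, 1).
1. V lies on line QK with QV:VK = 5:1 ⇒ V = (1/6, 0)
2. P is the midpoint of VE ⇒ P = (1/12, 1/2)
through P parallel to EQ: direction (1, -1); meets KQ at N = (7/12, 0)
N = K + t·(Q−K) with t = 7/12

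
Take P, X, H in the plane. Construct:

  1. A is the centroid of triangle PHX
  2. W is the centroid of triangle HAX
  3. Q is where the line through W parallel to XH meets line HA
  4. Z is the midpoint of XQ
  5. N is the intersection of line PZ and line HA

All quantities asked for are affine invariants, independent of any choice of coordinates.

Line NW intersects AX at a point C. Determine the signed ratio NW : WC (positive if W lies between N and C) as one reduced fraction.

Work in coordinates with P = (0, 0), X = (1, 0), H = (0, 1).
1. A is the centroid of triangle PHX ⇒ A = (1/3, 1/3)
2. W is the centroid of triangle HAX ⇒ W = (4/9, 4/9)
3. Q is where the line through W parallel to XH meets line HA ⇒ Q = (1/9, 7/9)
4. Z is the midpoint of XQ ⇒ Z = (5/9, 7/18)
5. N is the intersection of line PZ and line HA ⇒ N = (10/27, 7/27)
line NW meets AX at C = (7/18, 11/36)
W = N + t·(C−N) with t = 4, so NW:WC = 4:-3

NW:WC = -4/3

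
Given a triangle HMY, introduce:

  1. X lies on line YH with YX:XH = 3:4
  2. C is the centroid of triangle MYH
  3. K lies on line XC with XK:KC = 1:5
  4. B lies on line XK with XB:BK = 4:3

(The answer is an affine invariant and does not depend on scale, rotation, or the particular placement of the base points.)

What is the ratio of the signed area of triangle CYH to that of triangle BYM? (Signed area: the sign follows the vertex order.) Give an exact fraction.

[CYH]:[BYM] = -147/185

Work in coordinates with H = (0, 0), M = (1, 0), Y = (0, 1).
1. X lies on line YH with YX:XH = 3:4 ⇒ X = (0, 4/7)
2. C is the centroid of triangle MYH ⇒ C = (1/3, 1/3)
3. K lies on line XC with XK:KC = 1:5 ⇒ K = (1/18, 67/126)
4. B lies on line XK with XB:BK = 4:3 ⇒ B = (2/63, 242/441)
2·[CYH] = 1/3, 2·[BYM] = -185/441
[CYH]:[BYM] = 1/3:-185/441 = -147/185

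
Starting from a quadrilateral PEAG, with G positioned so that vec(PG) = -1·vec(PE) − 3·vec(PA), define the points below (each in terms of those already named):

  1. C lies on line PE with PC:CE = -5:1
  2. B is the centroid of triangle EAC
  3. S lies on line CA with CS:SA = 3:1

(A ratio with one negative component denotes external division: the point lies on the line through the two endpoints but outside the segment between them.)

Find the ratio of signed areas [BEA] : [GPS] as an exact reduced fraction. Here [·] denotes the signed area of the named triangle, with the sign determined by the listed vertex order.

[BEA]:[GPS] = 4/9

Assign P = (0, 0), E = (1, 0), A = (0, 1), G = (-1, -3) — the answer is frame-independent, so this choice is without loss of generality.
1. C lies on line PE with PC:CE = -5:1 ⇒ C = (5/4, 0)
2. B is the centroid of triangle EAC ⇒ B = (3/4, 1/3)
3. S lies on line CA with CS:SA = 3:1 ⇒ S = (5/16, 3/4)
2·[BEA] = -1/12, 2·[GPS] = -3/16
[BEA]:[GPS] = -1/12:-3/16 = 4/9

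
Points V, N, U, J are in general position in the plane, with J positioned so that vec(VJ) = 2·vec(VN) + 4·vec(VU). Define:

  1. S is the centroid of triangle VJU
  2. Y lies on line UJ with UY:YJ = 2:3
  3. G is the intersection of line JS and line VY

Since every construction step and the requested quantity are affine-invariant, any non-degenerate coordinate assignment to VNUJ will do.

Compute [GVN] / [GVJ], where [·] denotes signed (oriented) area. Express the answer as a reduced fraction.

Set V = (0, 0), N = (1, 0), U = (0, 1), J = (2, 4); any affine frame gives the same invariant.
1. S is the centroid of triangle VJU ⇒ S = (2/3, 5/3)
2. Y lies on line UJ with UY:YJ = 2:3 ⇒ Y = (4/5, 11/5)
3. G is the intersection of line JS and line VY ⇒ G = (1/2, 11/8)
2·[GVN] = 11/8, 2·[GVJ] = 3/4
[GVN]:[GVJ] = 11/8:3/4 = 11/6

[GVN]:[GVJ] = 11/6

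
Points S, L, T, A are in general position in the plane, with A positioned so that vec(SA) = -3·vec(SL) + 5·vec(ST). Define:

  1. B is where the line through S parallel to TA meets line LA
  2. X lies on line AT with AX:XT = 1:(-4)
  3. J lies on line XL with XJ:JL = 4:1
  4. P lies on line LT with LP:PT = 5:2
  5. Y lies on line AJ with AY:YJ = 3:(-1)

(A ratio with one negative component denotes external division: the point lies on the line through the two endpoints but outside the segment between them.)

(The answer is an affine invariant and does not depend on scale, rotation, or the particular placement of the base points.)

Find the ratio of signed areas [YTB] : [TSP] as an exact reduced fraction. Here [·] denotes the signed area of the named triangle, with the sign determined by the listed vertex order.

[YTB]:[TSP] = -63/4

Assign S = (0, 0), L = (1, 0), T = (0, 1), A = (-3, 5) — the answer is frame-independent, so this choice is without loss of generality.
1. B is where the line through S parallel to TA meets line LA ⇒ B = (-15, 20)
2. X lies on line AT with AX:XT = 1:(-4) ⇒ X = (-4, 19/3)
3. J lies on line XL with XJ:JL = 4:1 ⇒ J = (0, 19/15)
4. P lies on line LT with LP:PT = 5:2 ⇒ P = (2/7, 5/7)
5. Y lies on line AJ with AY:YJ = 3:(-1) ⇒ Y = (3/2, -3/5)
2·[YTB] = -9/2, 2·[TSP] = 2/7
[YTB]:[TSP] = -9/2:2/7 = -63/4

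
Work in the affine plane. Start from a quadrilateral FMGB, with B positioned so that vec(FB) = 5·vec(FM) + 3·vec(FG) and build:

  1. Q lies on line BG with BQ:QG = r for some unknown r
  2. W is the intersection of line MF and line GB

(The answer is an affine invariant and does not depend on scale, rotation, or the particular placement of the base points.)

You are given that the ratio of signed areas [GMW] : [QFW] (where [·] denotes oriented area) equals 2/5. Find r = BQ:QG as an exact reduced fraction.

Choose coordinates F = (0, 0), M = (1, 0), G = (0, 1), B = (5, 3).
1. With BQ:QG = r, write λ = r/(r+1) so Q = B + λ·(G−B); Q is affine-linear in λ
2. W is the intersection of line MF and line GB ⇒ W = (-5/2, 0)
Every point depending on Q is an affine combination of Q and λ-independent points, so each such coordinate is linear in λ; the λ² term in each signed area is a multiple of (G−B)×(G−B) = 0, so 2·[GMW] and 2·[QFW] are each linear in λ. Evaluating at λ=0 and λ=1:
  2·[GMW] = -7/2,   2·[QFW] = 5·λ − 15/2
So [GMW]:[QFW] = (-7/2) / (5·λ − 15/2). Setting this equal to 2/5:
  -7/2 = 2/5·(5·λ − 15/2)  ⇒  λ = -1/4
Then r = λ/(1−λ) = (-1/4)/(5/4) = -1/5. Check: with r = -1/5, Q = (25/4, 7/2) and [GMW]:[QFW] = 2/5 as required.

r = -1/5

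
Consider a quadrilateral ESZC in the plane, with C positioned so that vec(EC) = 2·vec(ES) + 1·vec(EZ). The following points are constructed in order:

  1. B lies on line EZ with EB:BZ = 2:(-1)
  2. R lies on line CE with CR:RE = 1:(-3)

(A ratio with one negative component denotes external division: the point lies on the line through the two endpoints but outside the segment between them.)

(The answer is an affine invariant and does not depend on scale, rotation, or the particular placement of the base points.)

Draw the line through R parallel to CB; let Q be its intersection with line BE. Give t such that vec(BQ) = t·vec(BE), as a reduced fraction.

t = -1/2

Choose coordinates E = (0, 0), S = (1, 0), Z = (0, 1), C = (2, 1).
1. B lies on line EZ with EB:BZ = 2:(-1) ⇒ B = (0, 2)
2. R lies on line CE with CR:RE = 1:(-3) ⇒ R = (3, 3/2)
through R parallel to CB: direction (-2, 1); meets BE at Q = (0, 3)
Q = B + t·(E−B) with t = -1/2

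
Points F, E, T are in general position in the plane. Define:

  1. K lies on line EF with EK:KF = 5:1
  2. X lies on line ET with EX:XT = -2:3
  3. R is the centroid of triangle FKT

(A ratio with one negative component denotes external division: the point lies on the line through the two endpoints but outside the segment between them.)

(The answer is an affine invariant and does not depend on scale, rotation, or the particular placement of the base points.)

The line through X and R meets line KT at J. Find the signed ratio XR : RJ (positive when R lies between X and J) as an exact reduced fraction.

XR:RJ = -46

Choose coordinates F = (0, 0), E = (1, 0), T = (0, 1).
1. K lies on line EF with EK:KF = 5:1 ⇒ K = (1/6, 0)
2. X lies on line ET with EX:XT = -2:3 ⇒ X = (3, -2)
3. R is the centroid of triangle FKT ⇒ R = (1/18, 1/3)
line XR meets KT at J = (11/92, 13/46)
R = X + t·(J−X) with t = 46/45, so XR:RJ = 46/45:-1/45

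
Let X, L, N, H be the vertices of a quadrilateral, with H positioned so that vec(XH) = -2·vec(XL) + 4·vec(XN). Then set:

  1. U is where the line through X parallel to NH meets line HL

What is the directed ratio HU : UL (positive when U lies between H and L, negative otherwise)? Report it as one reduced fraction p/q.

HU:UL = -2/3

Choose coordinates X = (0, 0), L = (1, 0), N = (0, 1), H = (-2, 4).
1. U is where the line through X parallel to NH meets line HL ⇒ U = (-8, 12)
U = H + t·(L−H) with t = -2, so HU:UL = t:(1−t) = -2:3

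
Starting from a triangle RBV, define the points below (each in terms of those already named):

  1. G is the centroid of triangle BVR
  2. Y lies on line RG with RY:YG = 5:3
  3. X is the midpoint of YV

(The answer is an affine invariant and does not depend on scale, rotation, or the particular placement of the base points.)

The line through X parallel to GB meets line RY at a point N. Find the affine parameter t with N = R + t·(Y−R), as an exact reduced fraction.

t = 21/10

Assign R = (0, 0), B = (1, 0), V = (0, 1) — the answer is frame-independent, so this choice is without loss of generality.
1. G is the centroid of triangle BVR ⇒ G = (1/3, 1/3)
2. Y lies on line RG with RY:YG = 5:3 ⇒ Y = (5/24, 5/24)
3. X is the midpoint of YV ⇒ X = (5/48, 29/48)
through X parallel to GB: direction (2/3, -1/3); meets RY at N = (7/16, 7/16)
N = R + t·(Y−R) with t = 21/10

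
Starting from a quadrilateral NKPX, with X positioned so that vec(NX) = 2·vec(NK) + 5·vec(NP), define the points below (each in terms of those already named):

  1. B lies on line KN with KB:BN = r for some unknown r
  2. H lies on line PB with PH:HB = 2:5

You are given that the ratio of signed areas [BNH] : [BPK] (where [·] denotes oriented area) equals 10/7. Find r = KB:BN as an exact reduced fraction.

Assign N = (0, 0), K = (1, 0), P = (0, 1), X = (2, 5) — the answer is frame-independent, so this choice is without loss of generality.
1. With KB:BN = r, write λ = r/(r+1) so B = K + λ·(N−K); B is affine-linear in λ
2. H lies on line PB with PH:HB = 2:5 ⇒ H is an affine combination of earlier points and hence also affine-linear in λ
Every point depending on B is an affine combination of B and λ-independent points, so each such coordinate is linear in λ; the λ² term in each signed area is a multiple of (N−K)×(N−K) = 0, so 2·[BNH] and 2·[BPK] are each linear in λ. Evaluating at λ=0 and λ=1:
  2·[BNH] = 5/7·λ − 5/7,   2·[BPK] = −λ
So [BNH]:[BPK] = (5/7·λ − 5/7) / (−λ). Setting this equal to 10/7:
  5/7·λ − 5/7 = 10/7·(−λ)  ⇒  λ = 1/3
Then r = λ/(1−λ) = (1/3)/(2/3) = 1/2. Check: with r = 1/2, B = (2/3, 0) and [BNH]:[BPK] = 10/7 as required.

r = 1/2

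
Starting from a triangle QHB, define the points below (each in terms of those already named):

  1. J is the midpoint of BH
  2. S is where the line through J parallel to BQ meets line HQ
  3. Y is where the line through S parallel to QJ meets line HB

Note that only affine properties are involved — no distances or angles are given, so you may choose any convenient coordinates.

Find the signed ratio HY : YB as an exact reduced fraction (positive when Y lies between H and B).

Choose coordinates Q = (0, 0), H = (1, 0), B = (0, 1).
1. J is the midpoint of BH ⇒ J = (1/2, 1/2)
2. S is where the line through J parallel to BQ meets line HQ ⇒ S = (1/2, 0)
3. Y is where the line through S parallel to QJ meets line HB ⇒ Y = (3/4, 1/4)
Y = H + t·(B−H) with t = 1/4, so HY:YB = t:(1−t) = 1/4:3/4

HY:YB = 1/3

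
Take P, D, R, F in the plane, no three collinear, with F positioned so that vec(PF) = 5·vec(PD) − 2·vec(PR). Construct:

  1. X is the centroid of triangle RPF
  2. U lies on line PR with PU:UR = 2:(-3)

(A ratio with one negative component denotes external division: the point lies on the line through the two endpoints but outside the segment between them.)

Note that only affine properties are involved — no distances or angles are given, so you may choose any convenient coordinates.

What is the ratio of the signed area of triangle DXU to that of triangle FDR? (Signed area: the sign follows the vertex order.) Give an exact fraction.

Set P = (0, 0), D = (1, 0), R = (0, 1), F = (5, -2); any affine frame gives the same invariant.
1. X is the centroid of triangle RPF ⇒ X = (5/3, -1/3)
2. U lies on line PR with PU:UR = 2:(-3) ⇒ U = (0, -2)
2·[DXU] = -5/3, 2·[FDR] = -2
[DXU]:[FDR] = -5/3:-2 = 5/6

[DXU]:[FDR] = 5/6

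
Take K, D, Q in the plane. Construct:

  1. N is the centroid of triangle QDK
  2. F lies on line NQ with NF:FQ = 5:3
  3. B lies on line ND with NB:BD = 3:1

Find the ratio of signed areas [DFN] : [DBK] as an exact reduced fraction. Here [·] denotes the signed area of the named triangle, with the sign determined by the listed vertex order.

[DFN]:[DBK] = 5/2

Set K = (0, 0), D = (1, 0), Q = (0, 1); any affine frame gives the same invariant.
1. N is the centroid of triangle QDK ⇒ N = (1/3, 1/3)
2. F lies on line NQ with NF:FQ = 5:3 ⇒ F = (1/8, 3/4)
3. B lies on line ND with NB:BD = 3:1 ⇒ B = (5/6, 1/12)
2·[DFN] = 5/24, 2·[DBK] = 1/12
[DFN]:[DBK] = 5/24:1/12 = 5/2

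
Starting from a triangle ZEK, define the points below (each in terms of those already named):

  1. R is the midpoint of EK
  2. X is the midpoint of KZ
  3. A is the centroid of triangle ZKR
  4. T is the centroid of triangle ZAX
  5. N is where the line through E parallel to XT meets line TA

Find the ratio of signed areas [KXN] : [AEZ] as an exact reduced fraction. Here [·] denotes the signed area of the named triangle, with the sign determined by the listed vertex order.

Work in coordinates with Z = (0, 0), E = (1, 0), K = (0, 1).
1. R is the midpoint of EK ⇒ R = (1/2, 1/2)
2. X is the midpoint of KZ ⇒ X = (0, 1/2)
3. A is the centroid of triangle ZKR ⇒ A = (1/6, 1/2)
4. T is the centroid of triangle ZAX ⇒ T = (1/18, 1/3)
5. N is where the line through E parallel to XT meets line TA ⇒ N = (11/18, 7/6)
2·[KXN] = 11/36, 2·[AEZ] = -1/2
[KXN]:[AEZ] = 11/36:-1/2 = -11/18

[KXN]:[AEZ] = -11/18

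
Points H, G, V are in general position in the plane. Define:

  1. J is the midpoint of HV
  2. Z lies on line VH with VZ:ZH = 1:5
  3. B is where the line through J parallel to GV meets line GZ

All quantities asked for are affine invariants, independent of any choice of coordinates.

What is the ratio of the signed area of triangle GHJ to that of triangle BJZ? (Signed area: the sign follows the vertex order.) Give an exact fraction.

Set H = (0, 0), G = (1, 0), V = (0, 1); any affine frame gives the same invariant.
1. J is the midpoint of HV ⇒ J = (0, 1/2)
2. Z lies on line VH with VZ:ZH = 1:5 ⇒ Z = (0, 5/6)
3. B is where the line through J parallel to GV meets line GZ ⇒ B = (-2, 5/2)
2·[GHJ] = -1/2, 2·[BJZ] = 2/3
[GHJ]:[BJZ] = -1/2:2/3 = -3/4

[GHJ]:[BJZ] = -3/4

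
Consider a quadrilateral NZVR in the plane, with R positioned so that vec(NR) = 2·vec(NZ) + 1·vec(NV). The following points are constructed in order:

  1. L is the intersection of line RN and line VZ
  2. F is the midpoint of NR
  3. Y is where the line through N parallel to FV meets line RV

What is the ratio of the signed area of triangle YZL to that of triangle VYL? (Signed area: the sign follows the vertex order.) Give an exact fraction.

Assign N = (0, 0), Z = (1, 0), V = (0, 1), R = (2, 1) — the answer is frame-independent, so this choice is without loss of generality.
1. L is the intersection of line RN and line VZ ⇒ L = (2/3, 1/3)
2. F is the midpoint of NR ⇒ F = (1, 1/2)
3. Y is where the line through N parallel to FV meets line RV ⇒ Y = (-2, 1)
2·[YZL] = 2/3, 2·[VYL] = 4/3
[YZL]:[VYL] = 2/3:4/3 = 1/2

[YZL]:[VYL] = 1/2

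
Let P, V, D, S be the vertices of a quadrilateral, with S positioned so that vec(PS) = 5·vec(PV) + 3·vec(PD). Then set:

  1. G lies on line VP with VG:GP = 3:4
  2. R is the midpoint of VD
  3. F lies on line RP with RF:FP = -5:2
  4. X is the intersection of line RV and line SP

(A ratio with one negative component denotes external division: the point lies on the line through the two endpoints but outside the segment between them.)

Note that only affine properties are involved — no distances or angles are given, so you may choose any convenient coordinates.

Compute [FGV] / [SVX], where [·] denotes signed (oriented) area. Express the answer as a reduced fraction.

Assign P = (0, 0), V = (1, 0), D = (0, 1), S = (5, 3) — the answer is frame-independent, so this choice is without loss of generality.
1. G lies on line VP with VG:GP = 3:4 ⇒ G = (4/7, 0)
2. R is the midpoint of VD ⇒ R = (1/2, 1/2)
3. F lies on line RP with RF:FP = -5:2 ⇒ F = (-1/3, -1/3)
4. X is the intersection of line RV and line SP ⇒ X = (5/8, 3/8)
2·[FGV] = -1/7, 2·[SVX] = -21/8
[FGV]:[SVX] = -1/7:-21/8 = 8/147

[FGV]:[SVX] = 8/147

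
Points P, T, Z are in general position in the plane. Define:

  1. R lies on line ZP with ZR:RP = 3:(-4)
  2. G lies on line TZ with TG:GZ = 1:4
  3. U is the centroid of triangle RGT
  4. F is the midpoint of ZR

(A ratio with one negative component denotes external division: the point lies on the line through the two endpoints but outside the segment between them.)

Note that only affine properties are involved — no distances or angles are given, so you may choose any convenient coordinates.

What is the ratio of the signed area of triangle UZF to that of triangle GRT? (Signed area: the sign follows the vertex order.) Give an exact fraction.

[UZF]:[GRT] = 3/2

Choose coordinates P = (0, 0), T = (1, 0), Z = (0, 1).
1. R lies on line ZP with ZR:RP = 3:(-4) ⇒ R = (0, 4)
2. G lies on line TZ with TG:GZ = 1:4 ⇒ G = (4/5, 1/5)
3. U is the centroid of triangle RGT ⇒ U = (3/5, 7/5)
4. F is the midpoint of ZR ⇒ F = (0, 5/2)
2·[UZF] = -9/10, 2·[GRT] = -3/5
[UZF]:[GRT] = -9/10:-3/5 = 3/2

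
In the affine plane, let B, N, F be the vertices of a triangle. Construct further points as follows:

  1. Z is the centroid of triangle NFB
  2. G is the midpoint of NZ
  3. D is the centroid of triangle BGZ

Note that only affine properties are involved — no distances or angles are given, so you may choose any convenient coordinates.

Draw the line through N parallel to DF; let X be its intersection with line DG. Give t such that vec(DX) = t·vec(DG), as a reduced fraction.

Work in coordinates with B = (0, 0), N = (1, 0), F = (0, 1).
1. Z is the centroid of triangle NFB ⇒ Z = (1/3, 1/3)
2. G is the midpoint of NZ ⇒ G = (2/3, 1/6)
3. D is the centroid of triangle BGZ ⇒ D = (1/3, 1/6)
through N parallel to DF: direction (-1/3, 5/6); meets DG at X = (14/15, 1/6)
X = D + t·(G−D) with t = 9/5

t = 9/5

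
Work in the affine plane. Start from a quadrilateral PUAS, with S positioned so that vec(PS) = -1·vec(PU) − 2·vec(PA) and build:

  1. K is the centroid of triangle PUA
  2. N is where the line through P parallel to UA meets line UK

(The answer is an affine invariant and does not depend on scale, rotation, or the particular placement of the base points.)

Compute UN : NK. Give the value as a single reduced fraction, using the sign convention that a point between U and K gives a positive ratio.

UN:NK = -3/2

Set P = (0, 0), U = (1, 0), A = (0, 1), S = (-1, -2); any affine frame gives the same invariant.
1. K is the centroid of triangle PUA ⇒ K = (1/3, 1/3)
2. N is where the line through P parallel to UA meets line UK ⇒ N = (-1, 1)
N = U + t·(K−U) with t = 3, so UN:NK = t:(1−t) = 3:-2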